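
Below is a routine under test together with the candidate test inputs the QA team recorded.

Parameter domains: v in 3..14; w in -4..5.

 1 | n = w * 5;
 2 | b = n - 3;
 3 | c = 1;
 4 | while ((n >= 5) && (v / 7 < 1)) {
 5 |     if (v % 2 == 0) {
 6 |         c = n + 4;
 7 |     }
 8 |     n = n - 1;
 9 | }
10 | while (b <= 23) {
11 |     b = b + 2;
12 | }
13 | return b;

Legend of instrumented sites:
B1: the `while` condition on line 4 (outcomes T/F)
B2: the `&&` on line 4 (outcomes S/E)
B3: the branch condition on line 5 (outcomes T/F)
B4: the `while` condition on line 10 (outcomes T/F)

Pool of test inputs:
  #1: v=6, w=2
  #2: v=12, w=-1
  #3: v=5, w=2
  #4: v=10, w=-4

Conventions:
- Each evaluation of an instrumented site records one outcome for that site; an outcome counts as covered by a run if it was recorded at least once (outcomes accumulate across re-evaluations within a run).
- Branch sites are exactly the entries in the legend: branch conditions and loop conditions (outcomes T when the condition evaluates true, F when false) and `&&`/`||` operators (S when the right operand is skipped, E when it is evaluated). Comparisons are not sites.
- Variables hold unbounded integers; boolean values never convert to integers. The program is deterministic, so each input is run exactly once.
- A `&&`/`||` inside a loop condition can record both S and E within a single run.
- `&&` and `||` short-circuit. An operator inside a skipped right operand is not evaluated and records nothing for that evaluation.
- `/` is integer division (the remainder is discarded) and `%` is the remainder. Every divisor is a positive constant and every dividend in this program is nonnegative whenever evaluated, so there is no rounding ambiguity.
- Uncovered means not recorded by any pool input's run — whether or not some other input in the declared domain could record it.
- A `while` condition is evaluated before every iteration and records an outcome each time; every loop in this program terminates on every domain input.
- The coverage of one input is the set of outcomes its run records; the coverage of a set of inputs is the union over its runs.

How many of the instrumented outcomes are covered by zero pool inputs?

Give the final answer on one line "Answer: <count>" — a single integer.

#1 (v=6, w=2) -> covered: B1=T, B1=F, B2=S, B2=E, B3=T, B4=T, B4=F
#2 (v=12, w=-1) -> covered: B1=F, B2=S, B4=T, B4=F
#3 (v=5, w=2) -> covered: B1=T, B1=F, B2=S, B2=E, B3=F, B4=T, B4=F
#4 (v=10, w=-4) -> covered: B1=F, B2=S, B4=T, B4=F
union over the pool: B1=T, B1=F, B2=S, B2=E, B3=T, B3=F, B4=T, B4=F
uncovered (0 of 8): none

Answer: 0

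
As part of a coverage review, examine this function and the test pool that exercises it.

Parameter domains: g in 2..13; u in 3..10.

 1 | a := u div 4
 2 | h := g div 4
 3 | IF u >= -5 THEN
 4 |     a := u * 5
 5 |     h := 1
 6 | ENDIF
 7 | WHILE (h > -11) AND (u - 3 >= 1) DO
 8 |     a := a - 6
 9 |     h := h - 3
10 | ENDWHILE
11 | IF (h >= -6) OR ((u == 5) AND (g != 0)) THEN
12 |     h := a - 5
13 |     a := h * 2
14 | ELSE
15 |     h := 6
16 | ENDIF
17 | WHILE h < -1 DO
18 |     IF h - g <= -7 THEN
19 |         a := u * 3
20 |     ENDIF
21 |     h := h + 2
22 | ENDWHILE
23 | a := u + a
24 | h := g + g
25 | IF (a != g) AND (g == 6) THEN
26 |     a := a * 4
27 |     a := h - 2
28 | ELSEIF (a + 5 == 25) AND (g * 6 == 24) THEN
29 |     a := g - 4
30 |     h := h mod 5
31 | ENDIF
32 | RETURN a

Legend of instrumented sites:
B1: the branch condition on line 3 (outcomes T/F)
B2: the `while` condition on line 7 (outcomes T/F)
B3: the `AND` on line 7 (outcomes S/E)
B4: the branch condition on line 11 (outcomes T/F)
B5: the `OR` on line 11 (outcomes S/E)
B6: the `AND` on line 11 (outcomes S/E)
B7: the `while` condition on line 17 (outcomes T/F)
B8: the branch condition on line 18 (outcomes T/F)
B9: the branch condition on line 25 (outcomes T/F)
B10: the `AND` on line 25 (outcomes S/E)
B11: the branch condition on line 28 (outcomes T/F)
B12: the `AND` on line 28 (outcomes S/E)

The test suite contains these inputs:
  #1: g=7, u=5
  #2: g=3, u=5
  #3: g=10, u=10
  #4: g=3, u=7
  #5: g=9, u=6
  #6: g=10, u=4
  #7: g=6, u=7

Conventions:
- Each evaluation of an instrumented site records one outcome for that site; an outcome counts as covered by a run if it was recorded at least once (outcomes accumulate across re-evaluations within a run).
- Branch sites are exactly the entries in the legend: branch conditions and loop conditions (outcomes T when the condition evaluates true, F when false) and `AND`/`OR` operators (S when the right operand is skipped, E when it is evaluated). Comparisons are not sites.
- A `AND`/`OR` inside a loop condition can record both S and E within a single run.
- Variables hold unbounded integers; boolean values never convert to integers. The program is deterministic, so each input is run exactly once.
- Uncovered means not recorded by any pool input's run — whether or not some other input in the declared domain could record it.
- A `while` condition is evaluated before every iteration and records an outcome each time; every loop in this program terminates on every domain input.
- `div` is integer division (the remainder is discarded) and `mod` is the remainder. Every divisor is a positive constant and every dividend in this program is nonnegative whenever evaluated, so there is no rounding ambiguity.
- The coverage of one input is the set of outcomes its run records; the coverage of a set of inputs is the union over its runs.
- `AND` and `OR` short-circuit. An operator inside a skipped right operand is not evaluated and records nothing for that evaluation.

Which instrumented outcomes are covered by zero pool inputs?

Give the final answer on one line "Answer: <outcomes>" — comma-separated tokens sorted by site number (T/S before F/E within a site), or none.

input #1 (g=7, u=5): covers B1=T, B2=T, B2=F, B3=S, B3=E, B4=T, B5=E, B6=E, B7=T, B7=F, B8=T, B9=F, B10=E, B11=F, B12=E
input #2 (g=3, u=5): covers B1=T, B2=T, B2=F, B3=S, B3=E, B4=T, B5=E, B6=E, B7=T, B7=F, B8=T, B8=F, B9=F, B10=E, B11=F, B12=E
input #3 (g=10, u=10): covers B1=T, B2=T, B2=F, B3=S, B3=E, B4=F, B5=E, B6=S, B7=F, B9=F, B10=E, B11=F, B12=S
input #4 (g=3, u=7): covers B1=T, B2=T, B2=F, B3=S, B3=E, B4=F, B5=E, B6=S, B7=F, B9=F, B10=E, B11=F, B12=S
input #5 (g=9, u=6): covers B1=T, B2=T, B2=F, B3=S, B3=E, B4=F, B5=E, B6=S, B7=F, B9=F, B10=E, B11=F, B12=S
input #6 (g=10, u=4): covers B1=T, B2=T, B2=F, B3=S, B3=E, B4=F, B5=E, B6=S, B7=F, B9=F, B10=E, B11=F, B12=S
input #7 (g=6, u=7): covers B1=T, B2=T, B2=F, B3=S, B3=E, B4=F, B5=E, B6=S, B7=F, B9=T, B10=E
union over the pool: B1=T, B2=T, B2=F, B3=S, B3=E, B4=T, B4=F, B5=E, B6=S, B6=E, B7=T, B7=F, B8=T, B8=F, B9=T, B9=F, B10=E, B11=F, B12=S, B12=E
uncovered (4 of 24): B1=F, B5=S, B10=S, B11=T

Answer: B1=F, B5=S, B10=S, B11=T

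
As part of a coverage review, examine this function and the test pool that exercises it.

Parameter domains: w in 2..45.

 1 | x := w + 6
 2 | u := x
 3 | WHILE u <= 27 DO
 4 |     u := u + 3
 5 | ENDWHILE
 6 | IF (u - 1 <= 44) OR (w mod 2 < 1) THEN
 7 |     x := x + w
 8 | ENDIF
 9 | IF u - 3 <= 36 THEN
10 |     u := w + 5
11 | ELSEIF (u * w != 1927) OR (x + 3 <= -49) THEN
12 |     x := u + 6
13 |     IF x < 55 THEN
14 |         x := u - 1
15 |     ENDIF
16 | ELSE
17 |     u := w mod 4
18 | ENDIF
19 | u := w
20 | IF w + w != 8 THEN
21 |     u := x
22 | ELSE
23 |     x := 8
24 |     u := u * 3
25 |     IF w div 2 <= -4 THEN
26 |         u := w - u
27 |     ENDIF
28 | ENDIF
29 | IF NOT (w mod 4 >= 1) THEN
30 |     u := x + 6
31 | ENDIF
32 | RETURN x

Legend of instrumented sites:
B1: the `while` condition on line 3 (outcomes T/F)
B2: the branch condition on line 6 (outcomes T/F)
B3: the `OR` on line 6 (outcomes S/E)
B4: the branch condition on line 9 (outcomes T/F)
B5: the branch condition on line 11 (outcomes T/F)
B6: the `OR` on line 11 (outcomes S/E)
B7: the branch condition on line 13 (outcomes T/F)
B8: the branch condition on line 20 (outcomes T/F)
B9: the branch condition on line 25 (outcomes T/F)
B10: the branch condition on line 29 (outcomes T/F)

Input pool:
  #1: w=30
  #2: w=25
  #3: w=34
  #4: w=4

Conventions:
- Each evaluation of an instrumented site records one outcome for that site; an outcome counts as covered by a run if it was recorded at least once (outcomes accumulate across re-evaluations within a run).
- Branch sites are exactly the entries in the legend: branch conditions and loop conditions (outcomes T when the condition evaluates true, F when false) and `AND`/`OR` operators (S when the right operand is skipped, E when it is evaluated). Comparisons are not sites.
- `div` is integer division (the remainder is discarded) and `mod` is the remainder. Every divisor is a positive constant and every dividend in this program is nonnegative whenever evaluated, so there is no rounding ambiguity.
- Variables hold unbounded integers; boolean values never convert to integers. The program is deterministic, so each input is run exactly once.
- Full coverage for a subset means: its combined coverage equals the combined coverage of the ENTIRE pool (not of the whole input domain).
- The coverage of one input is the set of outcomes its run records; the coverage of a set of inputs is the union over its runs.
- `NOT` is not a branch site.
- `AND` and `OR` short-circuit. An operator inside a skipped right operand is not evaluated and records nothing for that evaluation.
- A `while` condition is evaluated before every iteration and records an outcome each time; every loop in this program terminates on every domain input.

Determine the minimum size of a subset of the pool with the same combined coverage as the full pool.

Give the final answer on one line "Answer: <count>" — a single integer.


input #1, w=30: outcomes B1=F, B2=T, B3=S, B4=T, B8=T, B10=F
input #2, w=25: outcomes B1=F, B2=T, B3=S, B4=T, B8=T, B10=F
input #3, w=34: outcomes B1=F, B2=T, B3=S, B4=F, B5=T, B6=S, B7=T, B8=T, B10=F
input #4, w=4: outcomes B1=T, B1=F, B2=T, B3=S, B4=T, B8=F, B9=F, B10=T
pool-wide coverage (14 outcomes): B1=T, B1=F, B2=T, B3=S, B4=T, B4=F, B5=T, B6=S, B7=T, B8=T, B8=F, B9=F, B10=T, B10=F
size 1 is not enough: best union over all size-1 subsets is 9/14
the canonical winner is {3, 4}: size 2, full 14-outcome coverage, earliest index list among size-2 covers
Answer: 2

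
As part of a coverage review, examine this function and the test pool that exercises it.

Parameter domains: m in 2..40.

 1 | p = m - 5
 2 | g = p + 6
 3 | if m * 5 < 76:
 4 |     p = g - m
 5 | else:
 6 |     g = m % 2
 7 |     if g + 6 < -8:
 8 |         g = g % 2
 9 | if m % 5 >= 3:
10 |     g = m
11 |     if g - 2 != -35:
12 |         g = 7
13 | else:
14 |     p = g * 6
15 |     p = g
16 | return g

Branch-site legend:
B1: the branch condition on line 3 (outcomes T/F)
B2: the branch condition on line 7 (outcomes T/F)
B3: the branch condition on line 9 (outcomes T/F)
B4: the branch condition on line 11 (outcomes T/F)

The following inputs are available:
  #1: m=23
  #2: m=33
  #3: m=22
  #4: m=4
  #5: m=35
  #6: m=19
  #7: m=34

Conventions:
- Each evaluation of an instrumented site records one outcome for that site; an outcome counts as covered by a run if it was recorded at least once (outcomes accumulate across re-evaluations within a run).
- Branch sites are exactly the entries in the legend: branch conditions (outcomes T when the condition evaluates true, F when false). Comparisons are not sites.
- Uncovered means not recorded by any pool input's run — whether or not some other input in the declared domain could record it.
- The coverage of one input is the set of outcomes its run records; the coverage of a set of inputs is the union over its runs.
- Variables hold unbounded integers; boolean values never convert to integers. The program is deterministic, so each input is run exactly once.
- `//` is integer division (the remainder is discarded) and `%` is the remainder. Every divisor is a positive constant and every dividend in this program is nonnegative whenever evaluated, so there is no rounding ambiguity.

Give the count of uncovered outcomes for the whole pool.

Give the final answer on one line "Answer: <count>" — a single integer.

run #1 (m=23) runs B1->F, B2->F, B3->T, B4->T; records B1=F, B2=F, B3=T, B4=T
run #2 (m=33) runs B1->F, B2->F, B3->T, B4->T; records B1=F, B2=F, B3=T, B4=T
run #3 (m=22) runs B1->F, B2->F, B3->F; records B1=F, B2=F, B3=F
run #4 (m=4) runs B1->T, B3->T, B4->T; records B1=T, B3=T, B4=T
run #5 (m=35) runs B1->F, B2->F, B3->F; records B1=F, B2=F, B3=F
run #6 (m=19) runs B1->F, B2->F, B3->T, B4->T; records B1=F, B2=F, B3=T, B4=T
run #7 (m=34) runs B1->F, B2->F, B3->T, B4->T; records B1=F, B2=F, B3=T, B4=T
union over the pool: B1=T, B1=F, B2=F, B3=T, B3=F, B4=T
uncovered (2 of 8): B2=T, B4=F

Answer: 2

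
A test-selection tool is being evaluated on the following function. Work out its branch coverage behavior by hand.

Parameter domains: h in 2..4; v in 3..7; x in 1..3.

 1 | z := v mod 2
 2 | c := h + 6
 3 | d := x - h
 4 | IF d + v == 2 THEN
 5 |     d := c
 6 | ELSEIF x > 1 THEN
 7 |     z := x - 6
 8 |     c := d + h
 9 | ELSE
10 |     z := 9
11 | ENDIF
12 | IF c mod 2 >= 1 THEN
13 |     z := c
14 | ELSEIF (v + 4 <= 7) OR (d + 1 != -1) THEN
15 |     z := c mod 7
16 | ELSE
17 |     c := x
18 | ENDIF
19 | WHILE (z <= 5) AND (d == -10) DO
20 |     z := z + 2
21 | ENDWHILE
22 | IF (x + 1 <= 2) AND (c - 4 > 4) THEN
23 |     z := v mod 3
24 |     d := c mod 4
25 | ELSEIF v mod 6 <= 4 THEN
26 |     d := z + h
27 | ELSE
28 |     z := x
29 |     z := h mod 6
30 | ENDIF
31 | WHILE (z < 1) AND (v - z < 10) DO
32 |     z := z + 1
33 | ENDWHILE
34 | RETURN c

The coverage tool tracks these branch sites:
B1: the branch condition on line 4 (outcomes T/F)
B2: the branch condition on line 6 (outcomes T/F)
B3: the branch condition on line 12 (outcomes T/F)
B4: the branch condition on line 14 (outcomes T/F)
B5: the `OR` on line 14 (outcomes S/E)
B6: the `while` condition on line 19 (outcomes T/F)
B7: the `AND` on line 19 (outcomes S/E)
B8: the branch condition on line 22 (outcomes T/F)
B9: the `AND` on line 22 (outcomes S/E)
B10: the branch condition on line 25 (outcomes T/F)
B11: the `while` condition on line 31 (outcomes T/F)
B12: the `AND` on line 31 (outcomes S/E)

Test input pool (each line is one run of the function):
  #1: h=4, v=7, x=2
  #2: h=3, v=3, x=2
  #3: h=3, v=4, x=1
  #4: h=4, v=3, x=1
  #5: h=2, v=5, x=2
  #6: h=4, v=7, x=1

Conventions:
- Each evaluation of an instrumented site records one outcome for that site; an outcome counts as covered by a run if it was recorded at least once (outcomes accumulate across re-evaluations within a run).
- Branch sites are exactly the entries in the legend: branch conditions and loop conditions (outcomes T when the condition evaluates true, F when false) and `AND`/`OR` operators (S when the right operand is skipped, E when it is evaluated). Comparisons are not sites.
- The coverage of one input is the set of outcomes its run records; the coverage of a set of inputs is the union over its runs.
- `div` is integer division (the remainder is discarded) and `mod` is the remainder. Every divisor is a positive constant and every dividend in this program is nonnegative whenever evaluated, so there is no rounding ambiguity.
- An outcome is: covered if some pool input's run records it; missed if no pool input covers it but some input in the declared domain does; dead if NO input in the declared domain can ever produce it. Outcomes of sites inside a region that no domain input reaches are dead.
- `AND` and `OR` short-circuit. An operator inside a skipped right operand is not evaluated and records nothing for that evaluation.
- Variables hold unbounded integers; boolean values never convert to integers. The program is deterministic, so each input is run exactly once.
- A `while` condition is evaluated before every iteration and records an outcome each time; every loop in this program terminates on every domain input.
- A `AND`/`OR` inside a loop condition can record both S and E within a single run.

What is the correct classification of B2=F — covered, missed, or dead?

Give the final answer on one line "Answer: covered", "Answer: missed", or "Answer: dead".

B2=F is recorded by pool input(s) 4, 6 -> covered

Answer: covered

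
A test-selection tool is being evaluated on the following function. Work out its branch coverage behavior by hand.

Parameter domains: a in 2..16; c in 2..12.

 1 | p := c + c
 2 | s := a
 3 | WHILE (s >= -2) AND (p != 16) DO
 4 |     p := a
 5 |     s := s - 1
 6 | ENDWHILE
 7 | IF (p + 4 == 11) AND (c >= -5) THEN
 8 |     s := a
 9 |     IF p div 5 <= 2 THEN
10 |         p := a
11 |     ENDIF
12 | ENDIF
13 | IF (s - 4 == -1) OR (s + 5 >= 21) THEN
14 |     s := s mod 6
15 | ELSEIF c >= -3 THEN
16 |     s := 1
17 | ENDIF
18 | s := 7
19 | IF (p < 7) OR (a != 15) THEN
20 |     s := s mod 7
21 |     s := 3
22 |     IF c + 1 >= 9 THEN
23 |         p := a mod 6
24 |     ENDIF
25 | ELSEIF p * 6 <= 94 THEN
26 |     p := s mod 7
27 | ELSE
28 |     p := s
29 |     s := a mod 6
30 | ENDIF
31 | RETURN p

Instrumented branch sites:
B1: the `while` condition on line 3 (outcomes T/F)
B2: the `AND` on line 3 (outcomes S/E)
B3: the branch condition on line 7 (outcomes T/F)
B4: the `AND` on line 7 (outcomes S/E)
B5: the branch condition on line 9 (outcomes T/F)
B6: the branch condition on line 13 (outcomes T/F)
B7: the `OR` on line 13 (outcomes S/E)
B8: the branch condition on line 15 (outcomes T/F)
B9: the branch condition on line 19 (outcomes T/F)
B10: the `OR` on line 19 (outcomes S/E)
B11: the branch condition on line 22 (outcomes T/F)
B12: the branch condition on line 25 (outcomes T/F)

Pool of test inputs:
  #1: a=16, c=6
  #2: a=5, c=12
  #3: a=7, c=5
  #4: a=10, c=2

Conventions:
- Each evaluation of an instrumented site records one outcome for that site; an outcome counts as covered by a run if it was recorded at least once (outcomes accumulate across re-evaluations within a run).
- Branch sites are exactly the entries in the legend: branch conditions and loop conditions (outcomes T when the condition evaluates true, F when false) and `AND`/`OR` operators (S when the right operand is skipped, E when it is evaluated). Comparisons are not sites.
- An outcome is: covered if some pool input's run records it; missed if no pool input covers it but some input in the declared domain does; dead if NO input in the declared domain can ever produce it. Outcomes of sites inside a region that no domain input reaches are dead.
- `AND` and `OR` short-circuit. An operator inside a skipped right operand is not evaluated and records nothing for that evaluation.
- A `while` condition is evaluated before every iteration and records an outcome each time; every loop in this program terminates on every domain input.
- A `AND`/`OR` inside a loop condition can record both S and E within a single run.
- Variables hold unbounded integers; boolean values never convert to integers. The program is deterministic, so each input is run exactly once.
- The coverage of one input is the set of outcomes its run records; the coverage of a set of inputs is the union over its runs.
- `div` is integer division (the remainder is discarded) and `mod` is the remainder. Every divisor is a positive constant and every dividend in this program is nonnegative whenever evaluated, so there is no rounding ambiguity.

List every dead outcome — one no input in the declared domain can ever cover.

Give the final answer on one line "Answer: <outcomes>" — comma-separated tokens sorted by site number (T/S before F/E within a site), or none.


checking every outcome against all 165 domain inputs:
  B5=F: never recorded by any domain input -> dead
  B8=F: never recorded by any domain input -> dead
  reachable outcomes have witnesses, e.g. B1=T (e.g. a=2, c=2), B1=F (e.g. a=2, c=2), B2=S (e.g. a=2, c=2), B2=E (e.g. a=2, c=2)
Answer: B5=F, B8=F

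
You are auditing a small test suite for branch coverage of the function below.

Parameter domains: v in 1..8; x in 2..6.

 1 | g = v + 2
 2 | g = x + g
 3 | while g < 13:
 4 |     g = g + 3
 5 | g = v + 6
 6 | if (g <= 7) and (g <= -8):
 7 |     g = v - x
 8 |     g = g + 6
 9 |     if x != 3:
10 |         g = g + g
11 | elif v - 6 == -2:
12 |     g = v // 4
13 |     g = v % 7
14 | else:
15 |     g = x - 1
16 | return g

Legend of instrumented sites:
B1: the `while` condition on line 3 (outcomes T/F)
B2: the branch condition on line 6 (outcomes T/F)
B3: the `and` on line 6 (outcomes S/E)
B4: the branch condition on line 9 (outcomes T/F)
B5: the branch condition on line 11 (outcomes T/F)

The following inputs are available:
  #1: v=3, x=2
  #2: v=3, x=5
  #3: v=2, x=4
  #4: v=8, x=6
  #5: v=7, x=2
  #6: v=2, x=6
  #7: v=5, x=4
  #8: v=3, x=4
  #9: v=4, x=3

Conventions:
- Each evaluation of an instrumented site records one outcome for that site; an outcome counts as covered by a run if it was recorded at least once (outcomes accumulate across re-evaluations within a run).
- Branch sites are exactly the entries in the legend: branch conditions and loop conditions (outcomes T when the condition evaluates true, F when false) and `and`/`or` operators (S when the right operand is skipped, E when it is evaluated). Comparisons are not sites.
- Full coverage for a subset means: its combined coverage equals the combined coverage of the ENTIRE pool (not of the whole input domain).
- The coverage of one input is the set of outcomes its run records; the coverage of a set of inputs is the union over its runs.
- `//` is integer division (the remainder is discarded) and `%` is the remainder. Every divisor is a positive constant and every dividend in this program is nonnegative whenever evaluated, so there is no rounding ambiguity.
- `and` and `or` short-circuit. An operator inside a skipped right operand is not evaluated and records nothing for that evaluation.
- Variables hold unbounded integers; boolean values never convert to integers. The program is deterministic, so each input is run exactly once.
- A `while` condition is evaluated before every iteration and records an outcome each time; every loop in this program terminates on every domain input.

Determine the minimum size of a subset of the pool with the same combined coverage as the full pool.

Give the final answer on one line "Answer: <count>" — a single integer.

input #1 (v=3, x=2): events B1->T, B1->T, B1->F, B3->S, B2->F, B5->F; covers B1=T, B1=F, B2=F, B3=S, B5=F
input #2 (v=3, x=5): events B1->T, B1->F, B3->S, B2->F, B5->F; covers B1=T, B1=F, B2=F, B3=S, B5=F
input #3 (v=2, x=4): events B1->T, B1->T, B1->F, B3->S, B2->F, B5->F; covers B1=T, B1=F, B2=F, B3=S, B5=F
input #4 (v=8, x=6): events B1->F, B3->S, B2->F, B5->F; covers B1=F, B2=F, B3=S, B5=F
input #5 (v=7, x=2): events B1->T, B1->F, B3->S, B2->F, B5->F; covers B1=T, B1=F, B2=F, B3=S, B5=F
input #6 (v=2, x=6): events B1->T, B1->F, B3->S, B2->F, B5->F; covers B1=T, B1=F, B2=F, B3=S, B5=F
input #7 (v=5, x=4): events B1->T, B1->F, B3->S, B2->F, B5->F; covers B1=T, B1=F, B2=F, B3=S, B5=F
input #8 (v=3, x=4): events B1->T, B1->T, B1->F, B3->S, B2->F, B5->F; covers B1=T, B1=F, B2=F, B3=S, B5=F
input #9 (v=4, x=3): events B1->T, B1->T, B1->F, B3->S, B2->F, B5->T; covers B1=T, B1=F, B2=F, B3=S, B5=T
together the pool reaches 6 outcomes: B1=T, B1=F, B2=F, B3=S, B5=T, B5=F
size 1 is not enough: best union over all size-1 subsets is 5/6
at size 2, {1, 9} reaches all 6 outcomes; every lexicographically earlier size-2 subset fails

Answer: 2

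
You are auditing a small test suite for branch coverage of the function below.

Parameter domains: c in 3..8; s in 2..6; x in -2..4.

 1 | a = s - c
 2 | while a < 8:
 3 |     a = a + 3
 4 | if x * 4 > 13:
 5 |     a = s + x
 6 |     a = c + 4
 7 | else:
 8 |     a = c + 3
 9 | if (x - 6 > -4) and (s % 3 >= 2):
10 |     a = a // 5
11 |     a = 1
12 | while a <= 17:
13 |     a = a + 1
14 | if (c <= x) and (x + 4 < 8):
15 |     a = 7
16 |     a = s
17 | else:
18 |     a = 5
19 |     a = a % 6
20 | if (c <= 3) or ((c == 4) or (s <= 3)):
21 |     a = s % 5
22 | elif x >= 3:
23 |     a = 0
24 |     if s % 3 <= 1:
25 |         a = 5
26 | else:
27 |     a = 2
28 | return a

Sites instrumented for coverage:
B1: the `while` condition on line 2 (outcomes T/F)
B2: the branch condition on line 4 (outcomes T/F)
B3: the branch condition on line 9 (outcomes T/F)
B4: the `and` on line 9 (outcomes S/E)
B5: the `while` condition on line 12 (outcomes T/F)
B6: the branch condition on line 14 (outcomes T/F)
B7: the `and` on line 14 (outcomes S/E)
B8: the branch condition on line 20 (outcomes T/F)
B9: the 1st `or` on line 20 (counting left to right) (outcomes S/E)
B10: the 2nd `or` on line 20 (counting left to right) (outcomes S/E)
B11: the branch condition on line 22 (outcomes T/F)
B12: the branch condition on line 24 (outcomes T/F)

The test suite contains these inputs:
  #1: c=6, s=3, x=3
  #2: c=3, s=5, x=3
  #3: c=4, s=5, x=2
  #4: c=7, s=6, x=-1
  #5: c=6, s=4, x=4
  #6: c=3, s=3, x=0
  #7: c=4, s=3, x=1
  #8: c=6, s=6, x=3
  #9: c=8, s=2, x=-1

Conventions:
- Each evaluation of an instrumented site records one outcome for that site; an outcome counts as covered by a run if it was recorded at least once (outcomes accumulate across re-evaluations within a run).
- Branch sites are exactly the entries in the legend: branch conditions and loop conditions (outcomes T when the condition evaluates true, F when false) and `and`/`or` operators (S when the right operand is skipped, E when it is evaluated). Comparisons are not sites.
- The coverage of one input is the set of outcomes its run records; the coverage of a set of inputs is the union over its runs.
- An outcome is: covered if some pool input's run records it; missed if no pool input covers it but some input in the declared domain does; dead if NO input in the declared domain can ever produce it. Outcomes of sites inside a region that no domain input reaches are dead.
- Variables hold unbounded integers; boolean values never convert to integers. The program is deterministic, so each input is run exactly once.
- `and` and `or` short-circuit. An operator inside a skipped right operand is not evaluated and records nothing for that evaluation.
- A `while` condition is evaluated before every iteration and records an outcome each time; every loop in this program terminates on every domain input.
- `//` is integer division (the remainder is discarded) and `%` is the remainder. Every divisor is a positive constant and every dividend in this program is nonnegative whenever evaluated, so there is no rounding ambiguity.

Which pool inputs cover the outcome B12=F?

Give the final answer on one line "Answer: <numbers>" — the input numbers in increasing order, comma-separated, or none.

input #1 (c=6, s=3, x=3): does not produce B12=F
input #2 (c=3, s=5, x=3): does not produce B12=F
input #3 (c=4, s=5, x=2): does not produce B12=F
input #4 (c=7, s=6, x=-1): does not produce B12=F
input #5 (c=6, s=4, x=4): does not produce B12=F
input #6 (c=3, s=3, x=0): does not produce B12=F
input #7 (c=4, s=3, x=1): does not produce B12=F
input #8 (c=6, s=6, x=3): does not produce B12=F
input #9 (c=8, s=2, x=-1): does not produce B12=F

Answer: none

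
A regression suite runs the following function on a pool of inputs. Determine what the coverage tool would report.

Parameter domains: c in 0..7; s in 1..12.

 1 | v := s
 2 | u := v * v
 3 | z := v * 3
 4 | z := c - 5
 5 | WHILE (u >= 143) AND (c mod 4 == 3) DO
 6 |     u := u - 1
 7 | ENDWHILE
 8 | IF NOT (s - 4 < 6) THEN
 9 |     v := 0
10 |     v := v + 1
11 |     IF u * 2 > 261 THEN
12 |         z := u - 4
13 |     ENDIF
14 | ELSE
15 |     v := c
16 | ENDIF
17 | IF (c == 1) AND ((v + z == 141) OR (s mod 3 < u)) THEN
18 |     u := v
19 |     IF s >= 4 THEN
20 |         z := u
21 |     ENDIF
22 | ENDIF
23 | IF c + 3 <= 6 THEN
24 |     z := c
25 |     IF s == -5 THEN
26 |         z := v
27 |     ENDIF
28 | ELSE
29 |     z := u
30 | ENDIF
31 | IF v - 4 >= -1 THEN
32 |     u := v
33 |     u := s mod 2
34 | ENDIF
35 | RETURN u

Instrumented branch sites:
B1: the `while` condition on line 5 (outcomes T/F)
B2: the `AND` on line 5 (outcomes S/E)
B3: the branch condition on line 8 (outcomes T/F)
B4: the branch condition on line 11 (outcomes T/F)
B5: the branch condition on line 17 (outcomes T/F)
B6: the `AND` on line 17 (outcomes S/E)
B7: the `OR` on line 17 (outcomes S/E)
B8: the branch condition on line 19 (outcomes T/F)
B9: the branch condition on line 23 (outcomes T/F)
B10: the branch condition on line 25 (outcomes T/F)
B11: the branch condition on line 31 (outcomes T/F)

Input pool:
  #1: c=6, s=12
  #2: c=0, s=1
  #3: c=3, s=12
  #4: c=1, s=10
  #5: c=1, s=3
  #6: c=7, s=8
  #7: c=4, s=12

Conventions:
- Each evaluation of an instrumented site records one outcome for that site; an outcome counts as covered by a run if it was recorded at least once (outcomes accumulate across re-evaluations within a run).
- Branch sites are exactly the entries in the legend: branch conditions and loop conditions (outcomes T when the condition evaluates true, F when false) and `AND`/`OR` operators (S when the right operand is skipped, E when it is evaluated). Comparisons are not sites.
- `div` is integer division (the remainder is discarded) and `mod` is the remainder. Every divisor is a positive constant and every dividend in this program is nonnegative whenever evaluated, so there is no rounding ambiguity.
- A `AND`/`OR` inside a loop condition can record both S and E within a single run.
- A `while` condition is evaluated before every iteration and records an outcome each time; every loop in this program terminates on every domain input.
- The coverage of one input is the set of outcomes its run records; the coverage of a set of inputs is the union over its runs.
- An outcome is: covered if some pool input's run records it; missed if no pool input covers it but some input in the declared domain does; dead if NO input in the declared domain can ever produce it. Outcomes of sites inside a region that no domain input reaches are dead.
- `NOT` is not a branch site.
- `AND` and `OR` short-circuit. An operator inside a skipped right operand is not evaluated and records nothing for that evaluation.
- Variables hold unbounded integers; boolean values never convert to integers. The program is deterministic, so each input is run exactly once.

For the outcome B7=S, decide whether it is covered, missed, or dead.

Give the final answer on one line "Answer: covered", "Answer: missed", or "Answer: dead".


no pool input records B7=S
but domain input (c=1, s=12) does record it -> reachable, so missed
Answer: missed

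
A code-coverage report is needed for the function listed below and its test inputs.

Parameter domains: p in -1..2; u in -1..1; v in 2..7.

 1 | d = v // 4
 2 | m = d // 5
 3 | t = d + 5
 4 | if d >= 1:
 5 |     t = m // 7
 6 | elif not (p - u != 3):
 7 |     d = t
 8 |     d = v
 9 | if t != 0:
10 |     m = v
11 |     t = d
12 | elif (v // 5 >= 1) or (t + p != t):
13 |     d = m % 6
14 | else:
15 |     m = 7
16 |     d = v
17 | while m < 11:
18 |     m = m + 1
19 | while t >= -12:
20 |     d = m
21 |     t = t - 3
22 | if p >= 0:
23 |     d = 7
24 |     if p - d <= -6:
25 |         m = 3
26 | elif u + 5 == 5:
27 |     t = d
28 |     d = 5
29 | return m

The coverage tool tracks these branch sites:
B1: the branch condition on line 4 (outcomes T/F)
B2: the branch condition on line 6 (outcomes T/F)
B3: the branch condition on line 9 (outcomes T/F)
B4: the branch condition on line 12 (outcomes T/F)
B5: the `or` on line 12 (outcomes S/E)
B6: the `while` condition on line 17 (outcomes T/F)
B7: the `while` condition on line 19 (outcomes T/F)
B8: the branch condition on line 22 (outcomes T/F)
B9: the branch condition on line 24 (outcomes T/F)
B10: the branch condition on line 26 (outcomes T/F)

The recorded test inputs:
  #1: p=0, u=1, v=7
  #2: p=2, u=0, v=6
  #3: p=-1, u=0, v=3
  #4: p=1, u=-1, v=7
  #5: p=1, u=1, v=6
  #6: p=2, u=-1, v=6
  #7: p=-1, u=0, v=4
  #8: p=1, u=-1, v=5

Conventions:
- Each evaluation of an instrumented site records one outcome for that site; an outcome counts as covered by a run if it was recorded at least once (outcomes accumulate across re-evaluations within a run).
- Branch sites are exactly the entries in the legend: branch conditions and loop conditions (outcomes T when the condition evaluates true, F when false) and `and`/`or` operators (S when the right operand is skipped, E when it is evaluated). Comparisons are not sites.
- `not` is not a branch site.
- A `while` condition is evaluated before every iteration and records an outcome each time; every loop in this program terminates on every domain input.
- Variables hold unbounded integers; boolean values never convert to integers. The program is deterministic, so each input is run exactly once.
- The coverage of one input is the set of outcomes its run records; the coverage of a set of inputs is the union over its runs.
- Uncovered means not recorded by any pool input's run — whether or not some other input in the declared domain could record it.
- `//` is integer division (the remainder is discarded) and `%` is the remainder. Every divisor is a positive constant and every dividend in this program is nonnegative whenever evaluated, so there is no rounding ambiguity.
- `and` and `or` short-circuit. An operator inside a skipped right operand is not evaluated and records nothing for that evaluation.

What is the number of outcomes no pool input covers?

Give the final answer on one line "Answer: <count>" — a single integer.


test 1 (p=0, u=1, v=7) fires B1->T, B3->F, B5->S, B4->T, B6->T, B6->T, B6->T, B6->T, B6->T, B6->T, B6->T, B6->T, B6->T, B6->T, ...; hits B1=T, B3=F, B4=T, B5=S, B6=T, B6=F, B7=T, B7=F, B8=T, B9=T
test 2 (p=2, u=0, v=6) fires B1->T, B3->F, B5->S, B4->T, B6->T, B6->T, B6->T, B6->T, B6->T, B6->T, B6->T, B6->T, B6->T, B6->T, ...; hits B1=T, B3=F, B4=T, B5=S, B6=T, B6=F, B7=T, B7=F, B8=T, B9=F
test 3 (p=-1, u=0, v=3) fires B1->F, B2->F, B3->T, B6->T, B6->T, B6->T, B6->T, B6->T, B6->T, B6->T, B6->T, B6->F, B7->T, B7->T, ...; hits B1=F, B2=F, B3=T, B6=T, B6=F, B7=T, B7=F, B8=F, B10=T
test 4 (p=1, u=-1, v=7) fires B1->T, B3->F, B5->S, B4->T, B6->T, B6->T, B6->T, B6->T, B6->T, B6->T, B6->T, B6->T, B6->T, B6->T, ...; hits B1=T, B3=F, B4=T, B5=S, B6=T, B6=F, B7=T, B7=F, B8=T, B9=T
test 5 (p=1, u=1, v=6) fires B1->T, B3->F, B5->S, B4->T, B6->T, B6->T, B6->T, B6->T, B6->T, B6->T, B6->T, B6->T, B6->T, B6->T, ...; hits B1=T, B3=F, B4=T, B5=S, B6=T, B6=F, B7=T, B7=F, B8=T, B9=T
test 6 (p=2, u=-1, v=6) fires B1->T, B3->F, B5->S, B4->T, B6->T, B6->T, B6->T, B6->T, B6->T, B6->T, B6->T, B6->T, B6->T, B6->T, ...; hits B1=T, B3=F, B4=T, B5=S, B6=T, B6=F, B7=T, B7=F, B8=T, B9=F
test 7 (p=-1, u=0, v=4) fires B1->T, B3->F, B5->E, B4->T, B6->T, B6->T, B6->T, B6->T, B6->T, B6->T, B6->T, B6->T, B6->T, B6->T, ...; hits B1=T, B3=F, B4=T, B5=E, B6=T, B6=F, B7=T, B7=F, B8=F, B10=T
test 8 (p=1, u=-1, v=5) fires B1->T, B3->F, B5->S, B4->T, B6->T, B6->T, B6->T, B6->T, B6->T, B6->T, B6->T, B6->T, B6->T, B6->T, ...; hits B1=T, B3=F, B4=T, B5=S, B6=T, B6=F, B7=T, B7=F, B8=T, B9=T
union over the pool: B1=T, B1=F, B2=F, B3=T, B3=F, B4=T, B5=S, B5=E, B6=T, B6=F, B7=T, B7=F, B8=T, B8=F, B9=T, B9=F, B10=T
uncovered (3 of 20): B2=T, B4=F, B10=F
Answer: 3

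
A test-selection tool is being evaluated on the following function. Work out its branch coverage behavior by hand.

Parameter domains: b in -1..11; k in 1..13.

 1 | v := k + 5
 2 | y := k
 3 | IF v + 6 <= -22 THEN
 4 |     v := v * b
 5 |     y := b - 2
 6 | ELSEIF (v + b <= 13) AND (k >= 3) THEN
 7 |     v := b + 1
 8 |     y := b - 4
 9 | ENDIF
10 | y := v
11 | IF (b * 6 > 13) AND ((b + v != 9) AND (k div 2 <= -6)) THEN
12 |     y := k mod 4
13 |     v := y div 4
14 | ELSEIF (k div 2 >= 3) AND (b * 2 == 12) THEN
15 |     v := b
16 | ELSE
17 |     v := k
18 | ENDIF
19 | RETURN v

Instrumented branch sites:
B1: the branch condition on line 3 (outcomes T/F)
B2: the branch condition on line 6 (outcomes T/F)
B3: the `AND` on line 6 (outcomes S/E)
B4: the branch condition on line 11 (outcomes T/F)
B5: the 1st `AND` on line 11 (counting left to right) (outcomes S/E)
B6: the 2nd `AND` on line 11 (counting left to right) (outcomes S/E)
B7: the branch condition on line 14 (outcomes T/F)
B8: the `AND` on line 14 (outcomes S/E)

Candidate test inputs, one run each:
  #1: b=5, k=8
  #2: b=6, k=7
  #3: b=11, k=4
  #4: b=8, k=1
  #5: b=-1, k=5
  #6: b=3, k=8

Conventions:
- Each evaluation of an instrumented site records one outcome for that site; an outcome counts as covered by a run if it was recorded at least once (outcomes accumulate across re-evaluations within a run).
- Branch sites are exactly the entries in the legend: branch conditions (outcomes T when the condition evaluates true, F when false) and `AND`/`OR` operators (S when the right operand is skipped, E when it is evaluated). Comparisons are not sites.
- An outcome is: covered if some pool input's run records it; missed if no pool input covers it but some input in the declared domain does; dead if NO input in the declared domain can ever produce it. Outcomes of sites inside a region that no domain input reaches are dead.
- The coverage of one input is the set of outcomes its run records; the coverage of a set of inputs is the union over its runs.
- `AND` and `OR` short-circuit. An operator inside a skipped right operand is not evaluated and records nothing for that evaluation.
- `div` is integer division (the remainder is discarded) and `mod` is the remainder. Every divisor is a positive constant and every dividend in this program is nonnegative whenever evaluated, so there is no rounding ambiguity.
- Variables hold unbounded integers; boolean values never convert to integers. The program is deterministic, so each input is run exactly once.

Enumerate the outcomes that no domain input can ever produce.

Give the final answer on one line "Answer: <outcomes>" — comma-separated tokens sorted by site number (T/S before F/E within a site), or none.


checking every outcome against all 169 domain inputs:
  B1=T: no domain input ever produces it -> dead
  B4=T: no domain input ever produces it -> dead
  reachable outcomes have witnesses, e.g. B1=F (e.g. b=-1, k=1), B2=T (e.g. b=-1, k=3), B2=F (e.g. b=-1, k=1), B3=S (e.g. b=-1, k=10)
Answer: B1=T, B4=T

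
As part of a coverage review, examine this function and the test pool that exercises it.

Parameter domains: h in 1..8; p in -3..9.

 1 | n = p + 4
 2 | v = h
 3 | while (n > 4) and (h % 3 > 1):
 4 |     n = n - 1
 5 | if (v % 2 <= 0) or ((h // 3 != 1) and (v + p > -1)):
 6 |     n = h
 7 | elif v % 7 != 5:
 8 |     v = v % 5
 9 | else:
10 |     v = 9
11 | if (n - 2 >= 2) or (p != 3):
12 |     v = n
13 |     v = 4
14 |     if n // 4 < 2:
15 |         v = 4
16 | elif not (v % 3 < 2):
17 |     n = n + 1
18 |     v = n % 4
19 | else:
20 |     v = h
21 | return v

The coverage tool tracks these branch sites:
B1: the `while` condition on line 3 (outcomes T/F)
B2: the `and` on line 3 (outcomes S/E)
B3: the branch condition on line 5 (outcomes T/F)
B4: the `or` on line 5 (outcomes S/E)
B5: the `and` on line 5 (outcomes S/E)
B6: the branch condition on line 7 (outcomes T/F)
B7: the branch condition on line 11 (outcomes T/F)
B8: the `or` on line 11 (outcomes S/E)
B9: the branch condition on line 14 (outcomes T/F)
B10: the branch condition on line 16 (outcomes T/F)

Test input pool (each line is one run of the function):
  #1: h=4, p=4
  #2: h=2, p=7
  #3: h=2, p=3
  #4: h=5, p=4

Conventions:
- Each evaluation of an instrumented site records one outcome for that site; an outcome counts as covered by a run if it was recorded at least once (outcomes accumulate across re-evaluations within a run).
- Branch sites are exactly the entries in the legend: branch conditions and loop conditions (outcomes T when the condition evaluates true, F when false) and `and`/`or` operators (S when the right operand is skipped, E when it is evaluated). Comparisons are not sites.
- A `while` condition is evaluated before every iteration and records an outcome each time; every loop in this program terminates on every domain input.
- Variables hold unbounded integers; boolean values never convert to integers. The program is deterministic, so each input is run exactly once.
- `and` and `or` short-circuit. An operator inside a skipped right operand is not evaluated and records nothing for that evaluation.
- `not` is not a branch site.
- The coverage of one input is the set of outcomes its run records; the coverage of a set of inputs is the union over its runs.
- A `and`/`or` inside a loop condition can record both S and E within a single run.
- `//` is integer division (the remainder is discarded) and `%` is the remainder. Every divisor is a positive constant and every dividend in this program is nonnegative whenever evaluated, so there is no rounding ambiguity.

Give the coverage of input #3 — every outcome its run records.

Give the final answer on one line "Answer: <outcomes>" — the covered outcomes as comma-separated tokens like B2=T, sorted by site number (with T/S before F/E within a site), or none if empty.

Tracing the run of input #3 (h=2, p=3):
  B2->E, B1->T, B2->E, B1->T, B2->E, B1->T, B2->S, B1->F, B4->S, B3->T
  B8->E, B7->F, B10->T
as a set, this run covers: B1=T, B1=F, B2=S, B2=E, B3=T, B4=S, B7=F, B8=E, B10=T

Answer: B1=T, B1=F, B2=S, B2=E, B3=T, B4=S, B7=F, B8=E, B10=T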